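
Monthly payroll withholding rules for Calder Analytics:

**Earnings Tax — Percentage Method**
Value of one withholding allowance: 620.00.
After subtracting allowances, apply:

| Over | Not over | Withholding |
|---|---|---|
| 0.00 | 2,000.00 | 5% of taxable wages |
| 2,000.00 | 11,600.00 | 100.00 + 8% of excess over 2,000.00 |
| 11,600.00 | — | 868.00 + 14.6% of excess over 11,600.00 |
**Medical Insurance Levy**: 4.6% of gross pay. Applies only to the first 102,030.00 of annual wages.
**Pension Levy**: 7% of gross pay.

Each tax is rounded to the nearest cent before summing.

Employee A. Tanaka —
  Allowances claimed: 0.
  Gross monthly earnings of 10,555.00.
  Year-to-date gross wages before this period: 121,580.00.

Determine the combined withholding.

1,523.25

Earnings Tax: taxable = 10,555.00
  100.00 + 8% × (10,555.00 − 2,000.00) = 100.00 + 8% × 8,555.00 = 784.40
Medical Insurance Levy: YTD 121,580.00 ≥ cap 102,030.00 → 0.00
Pension Levy: 7% × 10,555.00 = 738.85
Total: 784.40 + 0.00 + 738.85 = 1,523.25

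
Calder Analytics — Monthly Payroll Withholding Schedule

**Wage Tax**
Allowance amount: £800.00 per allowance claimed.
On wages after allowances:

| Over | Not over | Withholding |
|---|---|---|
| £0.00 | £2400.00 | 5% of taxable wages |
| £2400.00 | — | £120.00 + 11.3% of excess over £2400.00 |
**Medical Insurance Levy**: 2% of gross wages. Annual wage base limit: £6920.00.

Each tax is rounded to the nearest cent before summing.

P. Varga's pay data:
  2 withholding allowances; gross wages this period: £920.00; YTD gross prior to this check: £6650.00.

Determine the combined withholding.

£5.40

Wage Tax: taxable = £920.00 − 2×£800.00 = £-680.00
  Taxable ≤ 0 → £0.00
Medical Insurance Levy: cap £6920.00 − YTD £6650.00 = £270.00 subject; 2% × £270.00 = £5.40
Total: £0.00 + £5.40 = £5.40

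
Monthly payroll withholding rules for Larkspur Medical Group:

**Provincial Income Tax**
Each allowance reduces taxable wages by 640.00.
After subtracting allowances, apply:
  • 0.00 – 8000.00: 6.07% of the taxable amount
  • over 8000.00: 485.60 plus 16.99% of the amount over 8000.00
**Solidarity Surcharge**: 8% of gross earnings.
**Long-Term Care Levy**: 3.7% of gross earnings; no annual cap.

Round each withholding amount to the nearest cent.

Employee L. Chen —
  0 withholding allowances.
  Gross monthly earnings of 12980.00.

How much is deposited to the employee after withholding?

Provincial Income Tax: taxable = 12980.00
  485.60 + 16.99% × (12980.00 − 8000.00) = 485.60 + 16.99% × 4980.00 = 1331.70
Solidarity Surcharge: 8% × 12980.00 = 1038.40
Long-Term Care Levy: 3.7% × 12980.00 = 480.26
Total withheld: 1331.70 + 1038.40 + 480.26 = 2850.36
Net pay: 12980.00 − 2850.36 = 10129.64

10129.64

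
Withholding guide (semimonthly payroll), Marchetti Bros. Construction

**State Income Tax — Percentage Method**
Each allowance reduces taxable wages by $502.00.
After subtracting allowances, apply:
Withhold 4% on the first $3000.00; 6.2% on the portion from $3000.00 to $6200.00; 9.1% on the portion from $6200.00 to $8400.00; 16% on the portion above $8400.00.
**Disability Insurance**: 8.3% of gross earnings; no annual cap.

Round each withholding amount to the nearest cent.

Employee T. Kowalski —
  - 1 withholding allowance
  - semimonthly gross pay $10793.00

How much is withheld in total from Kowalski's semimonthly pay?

$1716.98

State Income Tax: taxable = $10793.00 − 1×$502.00 = $10291.00
  $518.60 + 16% × ($10291.00 − $8400.00) = $518.60 + 16% × $1891.00 = $821.16
Disability Insurance: 8.3% × $10793.00 = $895.82
Total: $821.16 + $895.82 = $1716.98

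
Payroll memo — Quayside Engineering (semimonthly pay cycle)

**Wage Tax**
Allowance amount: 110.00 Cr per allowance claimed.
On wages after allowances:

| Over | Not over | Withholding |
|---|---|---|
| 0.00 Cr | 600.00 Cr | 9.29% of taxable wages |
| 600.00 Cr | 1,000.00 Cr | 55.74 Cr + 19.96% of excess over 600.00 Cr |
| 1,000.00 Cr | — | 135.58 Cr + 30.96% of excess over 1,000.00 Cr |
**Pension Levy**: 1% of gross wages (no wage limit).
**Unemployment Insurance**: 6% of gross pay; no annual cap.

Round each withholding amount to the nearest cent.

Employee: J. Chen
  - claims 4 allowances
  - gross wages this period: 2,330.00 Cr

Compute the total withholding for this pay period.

574.22 Cr

Wage Tax: taxable = 2,330.00 Cr − 4×110.00 Cr = 1,890.00 Cr
  135.58 Cr + 30.96% × (1,890.00 Cr − 1,000.00 Cr) = 135.58 Cr + 30.96% × 890.00 Cr = 411.12 Cr
Pension Levy: 1% × 2,330.00 Cr = 23.30 Cr
Unemployment Insurance: 6% × 2,330.00 Cr = 139.80 Cr
Total: 411.12 Cr + 23.30 Cr + 139.80 Cr = 574.22 Cr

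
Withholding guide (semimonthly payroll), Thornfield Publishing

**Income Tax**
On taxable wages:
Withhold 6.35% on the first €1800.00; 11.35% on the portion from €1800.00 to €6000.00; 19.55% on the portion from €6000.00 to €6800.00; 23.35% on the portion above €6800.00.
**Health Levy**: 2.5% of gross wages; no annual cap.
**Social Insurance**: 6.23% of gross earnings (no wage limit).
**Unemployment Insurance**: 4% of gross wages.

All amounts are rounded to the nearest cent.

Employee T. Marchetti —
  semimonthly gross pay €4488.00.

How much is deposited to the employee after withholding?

Income Tax: taxable = €4488.00
  €114.30 + 11.35% × (€4488.00 − €1800.00) = €114.30 + 11.35% × €2688.00 = €419.39
Health Levy: 2.5% × €4488.00 = €112.20
Social Insurance: 6.23% × €4488.00 = €279.60
Unemployment Insurance: 4% × €4488.00 = €179.52
Total withheld: €419.39 + €112.20 + €279.60 + €179.52 = €990.71
Net pay: €4488.00 − €990.71 = €3497.29

€3497.29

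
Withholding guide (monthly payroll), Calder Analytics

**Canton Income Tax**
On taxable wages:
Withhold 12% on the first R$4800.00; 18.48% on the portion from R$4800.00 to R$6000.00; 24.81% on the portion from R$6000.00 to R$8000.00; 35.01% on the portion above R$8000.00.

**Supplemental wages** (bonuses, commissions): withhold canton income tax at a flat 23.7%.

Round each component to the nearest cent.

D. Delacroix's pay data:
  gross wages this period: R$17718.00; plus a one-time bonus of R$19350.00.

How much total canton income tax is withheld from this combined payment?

Canton Income Tax: taxable = R$17718.00
  R$1293.96 + 35.01% × (R$17718.00 − R$8000.00) = R$1293.96 + 35.01% × R$9718.00 = R$4696.23
Supplemental (23.7% flat on bonus): 23.7% × R$19350.00 = R$4585.95
Total canton income tax: R$4696.23 + R$4585.95 = R$9282.18

R$9282.18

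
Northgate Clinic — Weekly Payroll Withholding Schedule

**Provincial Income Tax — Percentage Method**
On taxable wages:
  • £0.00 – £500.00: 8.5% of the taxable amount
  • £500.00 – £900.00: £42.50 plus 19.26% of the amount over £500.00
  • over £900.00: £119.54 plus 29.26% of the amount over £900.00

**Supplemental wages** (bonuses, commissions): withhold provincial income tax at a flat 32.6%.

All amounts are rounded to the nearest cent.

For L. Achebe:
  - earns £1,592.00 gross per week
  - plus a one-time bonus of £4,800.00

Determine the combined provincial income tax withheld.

£1,886.82

Provincial Income Tax: taxable = £1,592.00
  £119.54 + 29.26% × (£1,592.00 − £900.00) = £119.54 + 29.26% × £692.00 = £322.02
Supplemental (32.6% flat on bonus): 32.6% × £4,800.00 = £1,564.80
Total provincial income tax: £322.02 + £1,564.80 = £1,886.82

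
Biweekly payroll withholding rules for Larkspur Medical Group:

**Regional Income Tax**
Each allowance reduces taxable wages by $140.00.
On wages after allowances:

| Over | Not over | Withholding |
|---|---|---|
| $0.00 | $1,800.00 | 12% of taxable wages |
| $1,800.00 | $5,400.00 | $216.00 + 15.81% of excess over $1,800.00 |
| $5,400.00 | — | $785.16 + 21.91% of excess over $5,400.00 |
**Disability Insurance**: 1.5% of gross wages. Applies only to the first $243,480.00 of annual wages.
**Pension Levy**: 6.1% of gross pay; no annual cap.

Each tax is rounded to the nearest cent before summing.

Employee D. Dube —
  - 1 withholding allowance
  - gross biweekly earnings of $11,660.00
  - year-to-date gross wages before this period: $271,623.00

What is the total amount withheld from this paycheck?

$2,837.31

Regional Income Tax: taxable = $11,660.00 − 1×$140.00 = $11,520.00
  $785.16 + 21.91% × ($11,520.00 − $5,400.00) = $785.16 + 21.91% × $6,120.00 = $2,126.05
Disability Insurance: YTD $271,623.00 ≥ cap $243,480.00 → $0.00
Pension Levy: 6.1% × $11,660.00 = $711.26
Total: $2,126.05 + $0.00 + $711.26 = $2,837.31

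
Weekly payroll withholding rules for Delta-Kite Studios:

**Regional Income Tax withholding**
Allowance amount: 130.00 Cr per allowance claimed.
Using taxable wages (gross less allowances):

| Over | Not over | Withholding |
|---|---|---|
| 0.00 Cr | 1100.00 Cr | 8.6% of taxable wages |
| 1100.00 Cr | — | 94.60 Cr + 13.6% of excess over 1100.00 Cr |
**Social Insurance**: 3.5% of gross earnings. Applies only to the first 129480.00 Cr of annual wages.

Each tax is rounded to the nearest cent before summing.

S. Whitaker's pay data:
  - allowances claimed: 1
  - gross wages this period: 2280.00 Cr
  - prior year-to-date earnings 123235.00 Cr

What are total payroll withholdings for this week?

Regional Income Tax: taxable = 2280.00 Cr − 1×130.00 Cr = 2150.00 Cr
  94.60 Cr + 13.6% × (2150.00 Cr − 1100.00 Cr) = 94.60 Cr + 13.6% × 1050.00 Cr = 237.40 Cr
Social Insurance: 3.5% × 2280.00 Cr = 79.80 Cr
Total: 237.40 Cr + 79.80 Cr = 317.20 Cr

317.20 Cr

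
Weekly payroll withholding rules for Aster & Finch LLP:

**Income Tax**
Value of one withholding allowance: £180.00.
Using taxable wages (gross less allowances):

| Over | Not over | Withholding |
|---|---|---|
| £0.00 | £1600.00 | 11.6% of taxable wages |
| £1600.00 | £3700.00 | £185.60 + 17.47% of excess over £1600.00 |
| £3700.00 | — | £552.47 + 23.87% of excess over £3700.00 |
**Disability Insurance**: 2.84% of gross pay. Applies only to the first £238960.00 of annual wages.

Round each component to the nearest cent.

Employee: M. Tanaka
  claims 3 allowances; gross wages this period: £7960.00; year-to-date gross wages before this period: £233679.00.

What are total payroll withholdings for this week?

£1590.41

Income Tax: taxable = £7960.00 − 3×£180.00 = £7420.00
  £552.47 + 23.87% × (£7420.00 − £3700.00) = £552.47 + 23.87% × £3720.00 = £1440.43
Disability Insurance: cap £238960.00 − YTD £233679.00 = £5281.00 subject; 2.84% × £5281.00 = £149.98
Total: £1440.43 + £149.98 = £1590.41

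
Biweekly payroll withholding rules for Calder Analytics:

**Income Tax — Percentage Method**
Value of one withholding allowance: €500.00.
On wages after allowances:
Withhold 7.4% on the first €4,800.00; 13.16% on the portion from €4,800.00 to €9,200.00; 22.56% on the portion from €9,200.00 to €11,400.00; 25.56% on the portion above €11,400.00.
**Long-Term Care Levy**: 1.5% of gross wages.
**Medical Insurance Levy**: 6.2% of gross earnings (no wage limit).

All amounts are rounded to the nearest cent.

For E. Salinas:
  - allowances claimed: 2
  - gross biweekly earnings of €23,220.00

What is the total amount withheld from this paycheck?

Income Tax: taxable = €23,220.00 − 2×€500.00 = €22,220.00
  €1,430.56 + 25.56% × (€22,220.00 − €11,400.00) = €1,430.56 + 25.56% × €10,820.00 = €4,196.15
Long-Term Care Levy: 1.5% × €23,220.00 = €348.30
Medical Insurance Levy: 6.2% × €23,220.00 = €1,439.64
Total: €4,196.15 + €348.30 + €1,439.64 = €5,984.09

€5,984.09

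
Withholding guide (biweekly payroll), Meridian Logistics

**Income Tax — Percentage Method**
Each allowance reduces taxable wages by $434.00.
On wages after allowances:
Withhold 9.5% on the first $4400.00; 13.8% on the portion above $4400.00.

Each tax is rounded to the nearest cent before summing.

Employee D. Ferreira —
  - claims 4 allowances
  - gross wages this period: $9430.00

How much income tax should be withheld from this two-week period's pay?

Income Tax: taxable = $9430.00 − 4×$434.00 = $7694.00
  $418.00 + 13.8% × ($7694.00 − $4400.00) = $418.00 + 13.8% × $3294.00 = $872.57

$872.57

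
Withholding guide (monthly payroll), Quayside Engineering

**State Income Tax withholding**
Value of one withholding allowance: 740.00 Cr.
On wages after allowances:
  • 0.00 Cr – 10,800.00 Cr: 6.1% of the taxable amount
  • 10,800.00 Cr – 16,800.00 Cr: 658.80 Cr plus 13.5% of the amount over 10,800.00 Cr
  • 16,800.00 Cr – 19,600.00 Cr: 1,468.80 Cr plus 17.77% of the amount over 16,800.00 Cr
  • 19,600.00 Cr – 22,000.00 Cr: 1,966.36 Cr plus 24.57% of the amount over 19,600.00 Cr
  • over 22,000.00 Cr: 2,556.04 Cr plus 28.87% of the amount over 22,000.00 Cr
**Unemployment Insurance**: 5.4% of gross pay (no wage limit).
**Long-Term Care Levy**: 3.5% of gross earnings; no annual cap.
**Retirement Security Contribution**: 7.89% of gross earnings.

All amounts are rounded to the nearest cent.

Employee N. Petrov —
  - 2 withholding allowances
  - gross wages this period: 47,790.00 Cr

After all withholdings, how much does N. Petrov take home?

30,191.72 Cr

State Income Tax: taxable = 47,790.00 Cr − 2×740.00 Cr = 46,310.00 Cr
  2,556.04 Cr + 28.87% × (46,310.00 Cr − 22,000.00 Cr) = 2,556.04 Cr + 28.87% × 24,310.00 Cr = 9,574.34 Cr
Unemployment Insurance: 5.4% × 47,790.00 Cr = 2,580.66 Cr
Long-Term Care Levy: 3.5% × 47,790.00 Cr = 1,672.65 Cr
Retirement Security Contribution: 7.89% × 47,790.00 Cr = 3,770.63 Cr
Total withheld: 9,574.34 Cr + 2,580.66 Cr + 1,672.65 Cr + 3,770.63 Cr = 17,598.28 Cr
Net pay: 47,790.00 Cr − 17,598.28 Cr = 30,191.72 Cr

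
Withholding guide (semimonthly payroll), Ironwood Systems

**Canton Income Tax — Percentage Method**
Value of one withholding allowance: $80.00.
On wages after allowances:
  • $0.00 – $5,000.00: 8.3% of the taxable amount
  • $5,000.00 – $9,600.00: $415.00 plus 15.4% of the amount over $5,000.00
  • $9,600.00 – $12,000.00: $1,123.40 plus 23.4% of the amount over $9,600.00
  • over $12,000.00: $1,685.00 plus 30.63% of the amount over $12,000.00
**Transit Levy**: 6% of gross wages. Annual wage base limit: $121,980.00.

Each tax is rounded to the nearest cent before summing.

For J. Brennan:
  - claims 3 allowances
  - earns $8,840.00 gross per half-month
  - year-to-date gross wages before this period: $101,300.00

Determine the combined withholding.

Canton Income Tax: taxable = $8,840.00 − 3×$80.00 = $8,600.00
  $415.00 + 15.4% × ($8,600.00 − $5,000.00) = $415.00 + 15.4% × $3,600.00 = $969.40
Transit Levy: 6% × $8,840.00 = $530.40
Total: $969.40 + $530.40 = $1,499.80

$1,499.80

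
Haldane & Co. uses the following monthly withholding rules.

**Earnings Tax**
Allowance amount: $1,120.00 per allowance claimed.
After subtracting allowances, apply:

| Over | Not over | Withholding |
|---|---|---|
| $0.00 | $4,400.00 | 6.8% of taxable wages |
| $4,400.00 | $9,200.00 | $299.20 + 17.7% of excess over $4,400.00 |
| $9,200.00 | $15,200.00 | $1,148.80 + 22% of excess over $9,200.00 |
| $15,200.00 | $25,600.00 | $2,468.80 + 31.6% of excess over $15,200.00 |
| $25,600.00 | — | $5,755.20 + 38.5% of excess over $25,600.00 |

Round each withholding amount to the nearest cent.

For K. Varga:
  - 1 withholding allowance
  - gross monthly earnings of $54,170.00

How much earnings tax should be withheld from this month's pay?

$16,323.45

Earnings Tax: taxable = $54,170.00 − 1×$1,120.00 = $53,050.00
  $5,755.20 + 38.5% × ($53,050.00 − $25,600.00) = $5,755.20 + 38.5% × $27,450.00 = $16,323.45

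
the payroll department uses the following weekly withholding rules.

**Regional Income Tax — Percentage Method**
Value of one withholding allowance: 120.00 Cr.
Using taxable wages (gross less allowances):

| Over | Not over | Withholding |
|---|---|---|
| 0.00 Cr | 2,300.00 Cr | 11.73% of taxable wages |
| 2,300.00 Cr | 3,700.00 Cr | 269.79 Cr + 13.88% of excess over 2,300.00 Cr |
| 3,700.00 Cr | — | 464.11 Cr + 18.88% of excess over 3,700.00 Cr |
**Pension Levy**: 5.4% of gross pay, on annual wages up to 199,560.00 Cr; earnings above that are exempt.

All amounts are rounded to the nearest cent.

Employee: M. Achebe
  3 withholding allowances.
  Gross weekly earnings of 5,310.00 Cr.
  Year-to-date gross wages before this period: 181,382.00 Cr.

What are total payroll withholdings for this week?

986.85 Cr

Regional Income Tax: taxable = 5,310.00 Cr − 3×120.00 Cr = 4,950.00 Cr
  464.11 Cr + 18.88% × (4,950.00 Cr − 3,700.00 Cr) = 464.11 Cr + 18.88% × 1,250.00 Cr = 700.11 Cr
Pension Levy: 5.4% × 5,310.00 Cr = 286.74 Cr
Total: 700.11 Cr + 286.74 Cr = 986.85 Cr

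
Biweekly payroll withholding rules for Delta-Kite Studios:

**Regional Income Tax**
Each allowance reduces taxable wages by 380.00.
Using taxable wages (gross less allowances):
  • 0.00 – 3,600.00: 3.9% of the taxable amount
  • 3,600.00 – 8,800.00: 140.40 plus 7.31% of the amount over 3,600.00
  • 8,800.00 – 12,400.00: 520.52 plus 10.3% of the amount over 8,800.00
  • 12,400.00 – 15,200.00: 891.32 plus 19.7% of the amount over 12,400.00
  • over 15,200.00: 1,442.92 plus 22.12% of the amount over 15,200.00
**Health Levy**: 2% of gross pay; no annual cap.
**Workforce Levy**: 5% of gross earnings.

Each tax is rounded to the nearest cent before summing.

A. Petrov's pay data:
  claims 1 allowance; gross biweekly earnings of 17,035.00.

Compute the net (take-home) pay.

Regional Income Tax: taxable = 17,035.00 − 1×380.00 = 16,655.00
  1,442.92 + 22.12% × (16,655.00 − 15,200.00) = 1,442.92 + 22.12% × 1,455.00 = 1,764.77
Health Levy: 2% × 17,035.00 = 340.70
Workforce Levy: 5% × 17,035.00 = 851.75
Total withheld: 1,764.77 + 340.70 + 851.75 = 2,957.22
Net pay: 17,035.00 − 2,957.22 = 14,077.78

14,077.78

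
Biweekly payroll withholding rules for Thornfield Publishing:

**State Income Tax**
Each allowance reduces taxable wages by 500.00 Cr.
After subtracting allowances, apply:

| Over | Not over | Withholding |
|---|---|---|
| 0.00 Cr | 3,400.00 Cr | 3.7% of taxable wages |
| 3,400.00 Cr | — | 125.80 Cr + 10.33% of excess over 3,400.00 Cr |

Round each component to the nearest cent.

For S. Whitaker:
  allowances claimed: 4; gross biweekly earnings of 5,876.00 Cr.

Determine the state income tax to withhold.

174.97 Cr

State Income Tax: taxable = 5,876.00 Cr − 4×500.00 Cr = 3,876.00 Cr
  125.80 Cr + 10.33% × (3,876.00 Cr − 3,400.00 Cr) = 125.80 Cr + 10.33% × 476.00 Cr = 174.97 Cr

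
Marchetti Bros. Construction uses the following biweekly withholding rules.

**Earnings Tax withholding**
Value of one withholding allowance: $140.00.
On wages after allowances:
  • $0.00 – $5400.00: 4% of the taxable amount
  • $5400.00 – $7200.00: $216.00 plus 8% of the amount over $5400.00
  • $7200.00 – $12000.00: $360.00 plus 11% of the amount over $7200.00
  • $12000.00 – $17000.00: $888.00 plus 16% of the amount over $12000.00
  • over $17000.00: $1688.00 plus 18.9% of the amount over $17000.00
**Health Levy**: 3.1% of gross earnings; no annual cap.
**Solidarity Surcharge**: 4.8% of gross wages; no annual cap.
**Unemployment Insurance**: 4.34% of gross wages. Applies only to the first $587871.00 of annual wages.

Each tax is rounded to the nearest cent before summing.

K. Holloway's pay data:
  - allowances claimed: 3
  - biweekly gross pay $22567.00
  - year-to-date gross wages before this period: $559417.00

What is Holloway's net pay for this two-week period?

$17144.01

Earnings Tax: taxable = $22567.00 − 3×$140.00 = $22147.00
  $1688.00 + 18.9% × ($22147.00 − $17000.00) = $1688.00 + 18.9% × $5147.00 = $2660.78
Health Levy: 3.1% × $22567.00 = $699.58
Solidarity Surcharge: 4.8% × $22567.00 = $1083.22
Unemployment Insurance: 4.34% × $22567.00 = $979.41
Total withheld: $2660.78 + $699.58 + $1083.22 + $979.41 = $5422.99
Net pay: $22567.00 − $5422.99 = $17144.01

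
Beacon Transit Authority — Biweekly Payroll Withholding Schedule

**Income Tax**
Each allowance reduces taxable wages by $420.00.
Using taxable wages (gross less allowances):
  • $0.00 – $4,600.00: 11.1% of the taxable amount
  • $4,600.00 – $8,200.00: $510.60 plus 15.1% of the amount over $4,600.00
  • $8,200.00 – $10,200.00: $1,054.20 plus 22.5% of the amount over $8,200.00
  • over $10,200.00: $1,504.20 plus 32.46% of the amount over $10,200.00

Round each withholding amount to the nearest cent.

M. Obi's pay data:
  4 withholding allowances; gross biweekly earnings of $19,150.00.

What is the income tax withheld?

Income Tax: taxable = $19,150.00 − 4×$420.00 = $17,470.00
  $1,504.20 + 32.46% × ($17,470.00 − $10,200.00) = $1,504.20 + 32.46% × $7,270.00 = $3,864.04

$3,864.04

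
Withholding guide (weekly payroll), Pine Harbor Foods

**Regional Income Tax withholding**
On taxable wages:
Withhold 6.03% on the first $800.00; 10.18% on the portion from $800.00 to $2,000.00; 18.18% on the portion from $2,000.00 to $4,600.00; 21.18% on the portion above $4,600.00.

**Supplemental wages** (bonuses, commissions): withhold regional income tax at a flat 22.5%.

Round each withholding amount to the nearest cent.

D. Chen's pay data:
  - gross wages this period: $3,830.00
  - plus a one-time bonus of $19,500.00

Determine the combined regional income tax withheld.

$4,890.59

Regional Income Tax: taxable = $3,830.00
  $170.40 + 18.18% × ($3,830.00 − $2,000.00) = $170.40 + 18.18% × $1,830.00 = $503.09
Supplemental (22.5% flat on bonus): 22.5% × $19,500.00 = $4,387.50
Total regional income tax: $503.09 + $4,387.50 = $4,890.59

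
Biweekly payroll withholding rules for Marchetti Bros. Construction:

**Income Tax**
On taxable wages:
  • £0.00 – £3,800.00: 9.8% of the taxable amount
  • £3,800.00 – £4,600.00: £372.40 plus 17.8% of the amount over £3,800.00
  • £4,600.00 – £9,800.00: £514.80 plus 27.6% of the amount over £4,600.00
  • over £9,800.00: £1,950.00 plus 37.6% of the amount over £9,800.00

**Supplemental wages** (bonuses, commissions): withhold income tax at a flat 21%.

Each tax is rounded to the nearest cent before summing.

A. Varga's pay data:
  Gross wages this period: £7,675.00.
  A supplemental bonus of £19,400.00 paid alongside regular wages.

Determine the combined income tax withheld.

Income Tax: taxable = £7,675.00
  £514.80 + 27.6% × (£7,675.00 − £4,600.00) = £514.80 + 27.6% × £3,075.00 = £1,363.50
Supplemental (21% flat on bonus): 21% × £19,400.00 = £4,074.00
Total income tax: £1,363.50 + £4,074.00 = £5,437.50

£5,437.50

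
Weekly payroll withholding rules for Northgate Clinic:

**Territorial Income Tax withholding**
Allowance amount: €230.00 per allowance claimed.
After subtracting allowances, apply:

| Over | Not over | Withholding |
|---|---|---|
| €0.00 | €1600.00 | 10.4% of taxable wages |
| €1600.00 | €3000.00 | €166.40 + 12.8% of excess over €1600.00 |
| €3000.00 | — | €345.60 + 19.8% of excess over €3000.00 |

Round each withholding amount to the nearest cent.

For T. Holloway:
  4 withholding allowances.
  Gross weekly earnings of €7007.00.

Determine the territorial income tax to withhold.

Territorial Income Tax: taxable = €7007.00 − 4×€230.00 = €6087.00
  €345.60 + 19.8% × (€6087.00 − €3000.00) = €345.60 + 19.8% × €3087.00 = €956.83

€956.83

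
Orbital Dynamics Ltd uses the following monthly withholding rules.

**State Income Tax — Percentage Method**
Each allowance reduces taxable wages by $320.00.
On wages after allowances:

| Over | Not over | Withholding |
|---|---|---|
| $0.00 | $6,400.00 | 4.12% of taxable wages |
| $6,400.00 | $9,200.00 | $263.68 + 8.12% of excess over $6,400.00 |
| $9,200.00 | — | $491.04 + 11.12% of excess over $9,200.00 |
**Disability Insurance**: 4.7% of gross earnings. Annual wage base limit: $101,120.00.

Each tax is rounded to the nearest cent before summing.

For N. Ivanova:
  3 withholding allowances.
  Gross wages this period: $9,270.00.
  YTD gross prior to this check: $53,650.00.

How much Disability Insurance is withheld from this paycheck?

Disability Insurance: 4.7% × $9,270.00 = $435.69

$435.69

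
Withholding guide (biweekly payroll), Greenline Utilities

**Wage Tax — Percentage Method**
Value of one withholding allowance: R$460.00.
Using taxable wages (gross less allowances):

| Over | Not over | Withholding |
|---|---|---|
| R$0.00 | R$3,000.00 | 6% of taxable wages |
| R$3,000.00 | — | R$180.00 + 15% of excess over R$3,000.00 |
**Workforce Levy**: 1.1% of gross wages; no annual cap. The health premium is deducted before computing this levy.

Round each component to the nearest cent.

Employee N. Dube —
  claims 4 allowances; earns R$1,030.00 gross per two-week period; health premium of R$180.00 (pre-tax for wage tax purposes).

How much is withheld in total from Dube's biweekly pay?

R$9.35

Wage Tax: taxable = R$1,030.00 − R$180.00 − 4×R$460.00 = R$-990.00
  Taxable ≤ 0 → R$0.00
Workforce Levy: 1.1% × R$850.00 = R$9.35
Total: R$0.00 + R$9.35 = R$9.35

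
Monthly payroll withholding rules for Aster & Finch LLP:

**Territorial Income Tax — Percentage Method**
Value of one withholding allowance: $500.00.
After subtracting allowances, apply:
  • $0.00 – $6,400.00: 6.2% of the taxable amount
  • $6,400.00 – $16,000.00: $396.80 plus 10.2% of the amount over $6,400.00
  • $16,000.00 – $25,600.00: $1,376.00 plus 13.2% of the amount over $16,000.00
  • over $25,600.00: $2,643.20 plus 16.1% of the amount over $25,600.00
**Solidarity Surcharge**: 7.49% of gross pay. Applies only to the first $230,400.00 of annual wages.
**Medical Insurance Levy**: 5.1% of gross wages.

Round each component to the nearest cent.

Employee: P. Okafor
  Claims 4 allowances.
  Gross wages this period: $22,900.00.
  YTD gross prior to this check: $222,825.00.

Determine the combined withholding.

$3,758.07

Territorial Income Tax: taxable = $22,900.00 − 4×$500.00 = $20,900.00
  $1,376.00 + 13.2% × ($20,900.00 − $16,000.00) = $1,376.00 + 13.2% × $4,900.00 = $2,022.80
Solidarity Surcharge: cap $230,400.00 − YTD $222,825.00 = $7,575.00 subject; 7.49% × $7,575.00 = $567.37
Medical Insurance Levy: 5.1% × $22,900.00 = $1,167.90
Total: $2,022.80 + $567.37 + $1,167.90 = $3,758.07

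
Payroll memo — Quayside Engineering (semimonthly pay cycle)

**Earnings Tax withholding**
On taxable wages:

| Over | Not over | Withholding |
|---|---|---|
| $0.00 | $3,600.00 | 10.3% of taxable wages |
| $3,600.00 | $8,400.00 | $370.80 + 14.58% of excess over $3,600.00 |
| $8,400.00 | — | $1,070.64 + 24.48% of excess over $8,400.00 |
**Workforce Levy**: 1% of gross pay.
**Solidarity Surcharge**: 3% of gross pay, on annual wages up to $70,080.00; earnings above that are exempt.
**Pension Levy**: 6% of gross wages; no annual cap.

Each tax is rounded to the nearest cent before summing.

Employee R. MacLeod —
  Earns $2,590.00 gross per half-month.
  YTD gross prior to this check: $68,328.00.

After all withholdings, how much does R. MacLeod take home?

$2,089.37

Earnings Tax: taxable = $2,590.00
  10.3% × $2,590.00 = $266.77
Workforce Levy: 1% × $2,590.00 = $25.90
Solidarity Surcharge: cap $70,080.00 − YTD $68,328.00 = $1,752.00 subject; 3% × $1,752.00 = $52.56
Pension Levy: 6% × $2,590.00 = $155.40
Total withheld: $266.77 + $25.90 + $52.56 + $155.40 = $500.63
Net pay: $2,590.00 − $500.63 = $2,089.37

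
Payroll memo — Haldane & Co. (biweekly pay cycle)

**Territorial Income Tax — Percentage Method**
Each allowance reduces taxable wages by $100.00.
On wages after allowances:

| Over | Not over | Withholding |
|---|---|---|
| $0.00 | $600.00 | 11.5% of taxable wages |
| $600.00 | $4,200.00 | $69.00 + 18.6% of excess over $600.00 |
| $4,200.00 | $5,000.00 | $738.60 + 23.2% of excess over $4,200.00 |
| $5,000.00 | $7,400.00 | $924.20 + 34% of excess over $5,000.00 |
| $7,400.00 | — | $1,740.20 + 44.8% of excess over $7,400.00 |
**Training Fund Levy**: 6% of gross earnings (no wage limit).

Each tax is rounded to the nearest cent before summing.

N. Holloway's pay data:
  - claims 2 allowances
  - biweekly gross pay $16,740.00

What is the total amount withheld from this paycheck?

$6,839.32

Territorial Income Tax: taxable = $16,740.00 − 2×$100.00 = $16,540.00
  $1,740.20 + 44.8% × ($16,540.00 − $7,400.00) = $1,740.20 + 44.8% × $9,140.00 = $5,834.92
Training Fund Levy: 6% × $16,740.00 = $1,004.40
Total: $5,834.92 + $1,004.40 = $6,839.32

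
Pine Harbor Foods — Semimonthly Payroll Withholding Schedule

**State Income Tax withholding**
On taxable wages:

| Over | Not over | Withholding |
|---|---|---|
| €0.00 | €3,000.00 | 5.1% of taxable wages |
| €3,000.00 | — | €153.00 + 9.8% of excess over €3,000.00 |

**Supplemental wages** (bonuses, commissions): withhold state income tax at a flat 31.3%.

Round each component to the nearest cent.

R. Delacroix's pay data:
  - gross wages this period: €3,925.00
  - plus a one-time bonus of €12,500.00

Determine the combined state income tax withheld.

€4,156.15

State Income Tax: taxable = €3,925.00
  €153.00 + 9.8% × (€3,925.00 − €3,000.00) = €153.00 + 9.8% × €925.00 = €243.65
Supplemental (31.3% flat on bonus): 31.3% × €12,500.00 = €3,912.50
Total state income tax: €243.65 + €3,912.50 = €4,156.15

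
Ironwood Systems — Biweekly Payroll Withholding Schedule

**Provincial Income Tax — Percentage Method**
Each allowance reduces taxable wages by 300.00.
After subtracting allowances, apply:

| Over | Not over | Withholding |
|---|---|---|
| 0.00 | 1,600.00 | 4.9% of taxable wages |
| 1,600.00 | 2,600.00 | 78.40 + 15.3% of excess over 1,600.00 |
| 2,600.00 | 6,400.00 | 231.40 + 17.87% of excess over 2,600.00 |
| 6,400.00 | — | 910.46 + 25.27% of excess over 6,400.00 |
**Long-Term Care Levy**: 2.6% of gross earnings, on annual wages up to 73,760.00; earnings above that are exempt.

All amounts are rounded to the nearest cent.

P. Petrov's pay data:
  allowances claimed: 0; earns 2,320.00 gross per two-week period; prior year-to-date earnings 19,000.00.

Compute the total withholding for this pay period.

248.88

Provincial Income Tax: taxable = 2,320.00
  78.40 + 15.3% × (2,320.00 − 1,600.00) = 78.40 + 15.3% × 720.00 = 188.56
Long-Term Care Levy: 2.6% × 2,320.00 = 60.32
Total: 188.56 + 60.32 = 248.88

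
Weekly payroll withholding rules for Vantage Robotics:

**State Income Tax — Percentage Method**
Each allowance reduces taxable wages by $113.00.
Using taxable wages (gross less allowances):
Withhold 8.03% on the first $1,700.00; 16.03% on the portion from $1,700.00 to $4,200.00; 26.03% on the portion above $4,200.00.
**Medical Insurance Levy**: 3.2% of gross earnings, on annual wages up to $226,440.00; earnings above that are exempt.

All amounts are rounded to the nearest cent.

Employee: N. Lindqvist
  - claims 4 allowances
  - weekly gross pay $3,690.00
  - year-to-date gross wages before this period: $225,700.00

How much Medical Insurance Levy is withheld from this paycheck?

Medical Insurance Levy: cap $226,440.00 − YTD $225,700.00 = $740.00 subject; 3.2% × $740.00 = $23.68

$23.68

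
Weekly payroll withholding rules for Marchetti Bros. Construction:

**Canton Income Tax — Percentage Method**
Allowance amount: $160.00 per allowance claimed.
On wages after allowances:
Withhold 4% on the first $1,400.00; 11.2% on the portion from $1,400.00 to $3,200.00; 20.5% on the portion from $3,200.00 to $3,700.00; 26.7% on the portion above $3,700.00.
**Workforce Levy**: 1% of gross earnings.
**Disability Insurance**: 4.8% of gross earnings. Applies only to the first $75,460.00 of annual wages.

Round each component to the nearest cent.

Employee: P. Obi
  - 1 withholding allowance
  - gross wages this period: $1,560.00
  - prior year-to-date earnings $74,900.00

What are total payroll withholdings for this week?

Canton Income Tax: taxable = $1,560.00 − 1×$160.00 = $1,400.00
  4% × $1,400.00 = $56.00
Workforce Levy: 1% × $1,560.00 = $15.60
Disability Insurance: cap $75,460.00 − YTD $74,900.00 = $560.00 subject; 4.8% × $560.00 = $26.88
Total: $56.00 + $15.60 + $26.88 = $98.48

$98.48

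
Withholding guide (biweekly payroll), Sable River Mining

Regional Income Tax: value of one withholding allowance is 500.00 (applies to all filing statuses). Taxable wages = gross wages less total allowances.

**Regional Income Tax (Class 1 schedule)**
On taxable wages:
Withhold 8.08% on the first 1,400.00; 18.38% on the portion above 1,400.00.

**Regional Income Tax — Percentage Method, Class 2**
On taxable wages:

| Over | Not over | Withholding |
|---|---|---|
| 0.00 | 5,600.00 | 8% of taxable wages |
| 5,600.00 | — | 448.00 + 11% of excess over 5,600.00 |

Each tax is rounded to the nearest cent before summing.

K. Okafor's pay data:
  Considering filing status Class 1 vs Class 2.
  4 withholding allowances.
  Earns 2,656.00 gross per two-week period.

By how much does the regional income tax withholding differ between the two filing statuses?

Regional Income Tax (Class 1): taxable = 2,656.00 − 4×500.00 = 656.00
  8.08% × 656.00 = 53.00
Regional Income Tax (Class 2): taxable = 2,656.00 − 4×500.00 = 656.00
  8% × 656.00 = 52.48
Difference: |53.00 − 52.48| = 0.52 (higher under Class 1)

0.52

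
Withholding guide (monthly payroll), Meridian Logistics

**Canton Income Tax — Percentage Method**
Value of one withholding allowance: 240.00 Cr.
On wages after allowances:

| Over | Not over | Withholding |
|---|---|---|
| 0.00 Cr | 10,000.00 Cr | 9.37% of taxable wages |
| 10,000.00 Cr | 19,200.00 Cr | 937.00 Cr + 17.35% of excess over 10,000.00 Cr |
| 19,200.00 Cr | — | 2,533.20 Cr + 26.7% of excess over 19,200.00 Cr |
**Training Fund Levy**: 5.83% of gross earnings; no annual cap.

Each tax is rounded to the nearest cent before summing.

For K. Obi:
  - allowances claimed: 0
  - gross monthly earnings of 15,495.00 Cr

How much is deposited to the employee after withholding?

12,701.26 Cr

Canton Income Tax: taxable = 15,495.00 Cr
  937.00 Cr + 17.35% × (15,495.00 Cr − 10,000.00 Cr) = 937.00 Cr + 17.35% × 5,495.00 Cr = 1,890.38 Cr
Training Fund Levy: 5.83% × 15,495.00 Cr = 903.36 Cr
Total withheld: 1,890.38 Cr + 903.36 Cr = 2,793.74 Cr
Net pay: 15,495.00 Cr − 2,793.74 Cr = 12,701.26 Cr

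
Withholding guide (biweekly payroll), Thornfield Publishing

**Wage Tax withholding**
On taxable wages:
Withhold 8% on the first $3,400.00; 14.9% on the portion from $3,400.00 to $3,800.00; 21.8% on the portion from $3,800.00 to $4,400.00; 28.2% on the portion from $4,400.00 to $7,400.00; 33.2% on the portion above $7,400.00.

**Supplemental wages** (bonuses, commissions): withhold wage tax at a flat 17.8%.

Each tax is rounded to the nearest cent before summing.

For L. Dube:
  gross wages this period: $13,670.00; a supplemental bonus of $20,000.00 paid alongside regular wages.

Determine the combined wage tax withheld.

Wage Tax: taxable = $13,670.00
  $1,308.40 + 33.2% × ($13,670.00 − $7,400.00) = $1,308.40 + 33.2% × $6,270.00 = $3,390.04
Supplemental (17.8% flat on bonus): 17.8% × $20,000.00 = $3,560.00
Total wage tax: $3,390.04 + $3,560.00 = $6,950.04

$6,950.04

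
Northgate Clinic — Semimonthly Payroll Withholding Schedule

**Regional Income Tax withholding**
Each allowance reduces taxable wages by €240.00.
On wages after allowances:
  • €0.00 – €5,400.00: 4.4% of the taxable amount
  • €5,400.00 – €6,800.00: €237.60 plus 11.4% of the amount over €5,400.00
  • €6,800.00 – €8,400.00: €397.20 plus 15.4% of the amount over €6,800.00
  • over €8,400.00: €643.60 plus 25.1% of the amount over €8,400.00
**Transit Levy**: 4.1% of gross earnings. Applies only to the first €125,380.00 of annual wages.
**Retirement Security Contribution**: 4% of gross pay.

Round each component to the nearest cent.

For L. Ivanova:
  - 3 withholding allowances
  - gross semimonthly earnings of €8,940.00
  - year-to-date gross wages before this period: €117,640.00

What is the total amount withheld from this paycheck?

Regional Income Tax: taxable = €8,940.00 − 3×€240.00 = €8,220.00
  €397.20 + 15.4% × (€8,220.00 − €6,800.00) = €397.20 + 15.4% × €1,420.00 = €615.88
Transit Levy: cap €125,380.00 − YTD €117,640.00 = €7,740.00 subject; 4.1% × €7,740.00 = €317.34
Retirement Security Contribution: 4% × €8,940.00 = €357.60
Total: €615.88 + €317.34 + €357.60 = €1,290.82

€1,290.82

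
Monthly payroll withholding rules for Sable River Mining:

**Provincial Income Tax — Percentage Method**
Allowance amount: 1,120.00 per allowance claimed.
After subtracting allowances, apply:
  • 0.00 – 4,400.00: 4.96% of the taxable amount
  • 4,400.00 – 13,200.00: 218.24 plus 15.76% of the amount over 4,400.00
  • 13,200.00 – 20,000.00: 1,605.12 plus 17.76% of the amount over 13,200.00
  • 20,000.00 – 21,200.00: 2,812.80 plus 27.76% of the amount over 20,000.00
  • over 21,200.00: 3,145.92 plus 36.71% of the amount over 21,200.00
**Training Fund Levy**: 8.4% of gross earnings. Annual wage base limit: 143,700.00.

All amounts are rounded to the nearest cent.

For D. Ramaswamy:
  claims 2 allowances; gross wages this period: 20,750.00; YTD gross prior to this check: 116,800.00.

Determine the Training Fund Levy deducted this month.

1,743.00

Training Fund Levy: 8.4% × 20,750.00 = 1,743.00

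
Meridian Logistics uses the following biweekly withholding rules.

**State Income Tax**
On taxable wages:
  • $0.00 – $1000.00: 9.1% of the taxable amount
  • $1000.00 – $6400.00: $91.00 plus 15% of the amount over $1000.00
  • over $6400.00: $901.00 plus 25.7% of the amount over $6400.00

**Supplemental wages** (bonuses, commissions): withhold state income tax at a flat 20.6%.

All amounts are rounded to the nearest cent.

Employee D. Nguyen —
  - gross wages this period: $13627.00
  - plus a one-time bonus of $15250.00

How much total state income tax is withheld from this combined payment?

State Income Tax: taxable = $13627.00
  $901.00 + 25.7% × ($13627.00 − $6400.00) = $901.00 + 25.7% × $7227.00 = $2758.34
Supplemental (20.6% flat on bonus): 20.6% × $15250.00 = $3141.50
Total state income tax: $2758.34 + $3141.50 = $5899.84

$5899.84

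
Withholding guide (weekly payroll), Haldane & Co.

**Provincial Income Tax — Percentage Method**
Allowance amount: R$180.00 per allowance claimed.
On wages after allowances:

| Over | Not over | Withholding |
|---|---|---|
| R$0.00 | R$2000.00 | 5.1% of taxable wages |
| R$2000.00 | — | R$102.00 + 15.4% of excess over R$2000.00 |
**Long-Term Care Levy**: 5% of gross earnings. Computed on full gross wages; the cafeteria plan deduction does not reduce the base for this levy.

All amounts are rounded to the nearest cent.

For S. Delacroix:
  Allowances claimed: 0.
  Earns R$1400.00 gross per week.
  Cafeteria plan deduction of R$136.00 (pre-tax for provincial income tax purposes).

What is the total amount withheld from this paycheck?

R$134.46

Provincial Income Tax: taxable = R$1400.00 − R$136.00 = R$1264.00
  5.1% × R$1264.00 = R$64.46
Long-Term Care Levy: 5% × R$1400.00 = R$70.00
Total: R$64.46 + R$70.00 = R$134.46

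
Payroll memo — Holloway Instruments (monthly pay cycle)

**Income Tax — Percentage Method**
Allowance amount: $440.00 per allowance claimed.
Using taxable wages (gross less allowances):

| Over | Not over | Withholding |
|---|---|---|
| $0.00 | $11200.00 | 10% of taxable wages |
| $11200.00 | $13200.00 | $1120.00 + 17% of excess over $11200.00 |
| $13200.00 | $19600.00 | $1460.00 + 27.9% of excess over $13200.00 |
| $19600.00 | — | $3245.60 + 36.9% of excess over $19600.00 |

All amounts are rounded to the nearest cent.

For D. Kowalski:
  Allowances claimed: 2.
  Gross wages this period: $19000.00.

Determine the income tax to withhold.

$2832.68

Income Tax: taxable = $19000.00 − 2×$440.00 = $18120.00
  $1460.00 + 27.9% × ($18120.00 − $13200.00) = $1460.00 + 27.9% × $4920.00 = $2832.68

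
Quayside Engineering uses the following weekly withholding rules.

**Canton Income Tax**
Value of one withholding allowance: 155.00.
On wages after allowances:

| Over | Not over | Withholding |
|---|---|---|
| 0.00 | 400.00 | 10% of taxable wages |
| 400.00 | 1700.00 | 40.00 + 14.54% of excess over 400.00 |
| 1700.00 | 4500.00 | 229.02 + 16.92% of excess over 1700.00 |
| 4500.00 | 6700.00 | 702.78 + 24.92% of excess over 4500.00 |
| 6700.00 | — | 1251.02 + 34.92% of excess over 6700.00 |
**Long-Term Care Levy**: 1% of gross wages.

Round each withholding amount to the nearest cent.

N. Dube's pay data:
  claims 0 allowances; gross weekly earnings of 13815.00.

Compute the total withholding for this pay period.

Canton Income Tax: taxable = 13815.00
  1251.02 + 34.92% × (13815.00 − 6700.00) = 1251.02 + 34.92% × 7115.00 = 3735.58
Long-Term Care Levy: 1% × 13815.00 = 138.15
Total: 3735.58 + 138.15 = 3873.73

3873.73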